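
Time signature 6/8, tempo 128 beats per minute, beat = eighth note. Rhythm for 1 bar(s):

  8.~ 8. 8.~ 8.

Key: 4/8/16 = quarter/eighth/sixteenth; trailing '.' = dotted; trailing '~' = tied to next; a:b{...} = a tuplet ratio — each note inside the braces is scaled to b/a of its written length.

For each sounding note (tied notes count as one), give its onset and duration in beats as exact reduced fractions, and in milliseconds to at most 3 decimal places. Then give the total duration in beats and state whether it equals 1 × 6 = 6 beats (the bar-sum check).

1) 0.0ms=0b +1406.25ms=3b
2) 1406.25ms=3b +1406.25ms=3b
Σ=6b of 6 (128bpm 6/8) — PASS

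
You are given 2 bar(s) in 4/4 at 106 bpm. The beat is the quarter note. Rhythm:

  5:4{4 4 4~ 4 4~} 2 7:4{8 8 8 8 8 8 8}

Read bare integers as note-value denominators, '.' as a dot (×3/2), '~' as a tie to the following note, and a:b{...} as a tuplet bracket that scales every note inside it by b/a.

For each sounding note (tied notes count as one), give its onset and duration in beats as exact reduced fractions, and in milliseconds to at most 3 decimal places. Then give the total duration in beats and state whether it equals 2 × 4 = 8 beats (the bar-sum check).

1) 0.0ms=0b +452.83ms=4/5b
2) 452.83ms=4/5b +452.83ms=4/5b
3) 905.66ms=8/5b +905.66ms=8/5b
4) 1811.321ms=16/5b +1584.906ms=14/5b
5) 3396.226ms=6b +161.725ms=2/7b
6) 3557.951ms=44/7b +161.725ms=2/7b
7) 3719.677ms=46/7b +161.725ms=2/7b
8) 3881.402ms=48/7b +161.725ms=2/7b
9) 4043.127ms=50/7b +161.725ms=2/7b
10) 4204.852ms=52/7b +161.725ms=2/7b
11) 4366.577ms=54/7b +161.725ms=2/7b
Σ=8b of 8 (106bpm 4/4) — PASS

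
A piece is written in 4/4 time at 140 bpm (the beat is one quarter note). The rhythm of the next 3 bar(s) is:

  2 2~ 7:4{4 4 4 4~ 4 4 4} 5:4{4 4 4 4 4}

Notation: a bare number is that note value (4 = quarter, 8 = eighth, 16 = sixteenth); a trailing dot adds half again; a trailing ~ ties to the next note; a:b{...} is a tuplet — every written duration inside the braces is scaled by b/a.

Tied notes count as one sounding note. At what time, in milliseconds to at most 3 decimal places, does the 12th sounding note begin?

1. 0.0ms @ 0 + 857.143ms (2)
2. 857.143ms @ 2 + 1102.041ms (18/7)
3. 1959.184ms @ 32/7 + 244.898ms (4/7)
4. 2204.082ms @ 36/7 + 244.898ms (4/7)
5. 2448.98ms @ 40/7 + 489.796ms (8/7)
6. 2938.776ms @ 48/7 + 244.898ms (4/7)
7. 3183.673ms @ 52/7 + 244.898ms (4/7)
8. 3428.571ms @ 8 + 342.857ms (4/5)
9. 3771.429ms @ 44/5 + 342.857ms (4/5)
10. 4114.286ms @ 48/5 + 342.857ms (4/5)
11. 4457.143ms @ 52/5 + 342.857ms (4/5)
12. 4800.0ms @ 56/5 + 342.857ms (4/5)

note 12 onset = 56/5b = 4800.0ms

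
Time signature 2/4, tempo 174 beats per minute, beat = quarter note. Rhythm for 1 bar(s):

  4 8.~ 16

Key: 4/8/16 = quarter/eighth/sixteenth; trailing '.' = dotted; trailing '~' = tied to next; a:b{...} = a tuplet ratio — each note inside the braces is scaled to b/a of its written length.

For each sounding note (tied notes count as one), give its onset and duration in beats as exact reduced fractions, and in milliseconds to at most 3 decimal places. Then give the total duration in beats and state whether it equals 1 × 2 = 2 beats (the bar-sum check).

1) 0.0ms=0b +344.828ms=1b
2) 344.828ms=1b +344.828ms=1b
Σ=2b of 2 (174bpm 2/4) — PASS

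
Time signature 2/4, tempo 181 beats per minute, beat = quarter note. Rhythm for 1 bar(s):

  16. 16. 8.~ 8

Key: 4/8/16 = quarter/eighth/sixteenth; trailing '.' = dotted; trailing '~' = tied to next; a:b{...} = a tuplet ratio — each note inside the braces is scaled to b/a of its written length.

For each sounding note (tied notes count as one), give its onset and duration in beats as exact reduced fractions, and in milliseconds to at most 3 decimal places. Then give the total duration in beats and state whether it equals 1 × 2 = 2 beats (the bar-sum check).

1) 0.0ms=0b +124.309ms=3/8b
2) 124.309ms=3/8b +124.309ms=3/8b
3) 248.619ms=3/4b +414.365ms=5/4b
Σ=2b of 2 (181bpm 2/4) — PASS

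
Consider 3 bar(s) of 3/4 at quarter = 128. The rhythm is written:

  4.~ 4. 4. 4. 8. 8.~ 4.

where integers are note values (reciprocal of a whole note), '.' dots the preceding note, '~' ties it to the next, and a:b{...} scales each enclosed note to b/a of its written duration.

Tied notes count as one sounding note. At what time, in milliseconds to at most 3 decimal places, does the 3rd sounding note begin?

note 3 onset = 9/2b = 2109.375ms

1. 0.0ms @ 0 + 1406.25ms (3)
2. 1406.25ms @ 3 + 703.125ms (3/2)
3. 2109.375ms @ 9/2 + 703.125ms (3/2)
4. 2812.5ms @ 6 + 351.562ms (3/4)
5. 3164.062ms @ 27/4 + 1054.688ms (9/4)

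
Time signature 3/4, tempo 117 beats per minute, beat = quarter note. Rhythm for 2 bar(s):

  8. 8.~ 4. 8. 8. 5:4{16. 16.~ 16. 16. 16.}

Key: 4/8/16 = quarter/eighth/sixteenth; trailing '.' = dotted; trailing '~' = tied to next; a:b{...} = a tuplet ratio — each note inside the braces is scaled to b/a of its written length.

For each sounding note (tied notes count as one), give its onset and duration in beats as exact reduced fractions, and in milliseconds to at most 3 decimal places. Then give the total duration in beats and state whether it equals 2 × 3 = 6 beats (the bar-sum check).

1) 0.0ms=0b +384.615ms=3/4b
2) 384.615ms=3/4b +1153.846ms=9/4b
3) 1538.462ms=3b +384.615ms=3/4b
4) 1923.077ms=15/4b +384.615ms=3/4b
5) 2307.692ms=9/2b +153.846ms=3/10b
6) 2461.538ms=24/5b +307.692ms=3/5b
7) 2769.231ms=27/5b +153.846ms=3/10b
8) 2923.077ms=57/10b +153.846ms=3/10b
Σ=6b of 6 (117bpm 3/4) — PASS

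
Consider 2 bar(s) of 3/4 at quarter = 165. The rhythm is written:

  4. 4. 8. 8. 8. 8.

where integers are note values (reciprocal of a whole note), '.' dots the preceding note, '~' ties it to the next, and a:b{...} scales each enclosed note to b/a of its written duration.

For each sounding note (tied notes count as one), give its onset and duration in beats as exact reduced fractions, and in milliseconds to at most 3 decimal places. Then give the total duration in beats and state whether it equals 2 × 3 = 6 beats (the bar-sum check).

1) 0.0ms=0b +545.455ms=3/2b
2) 545.455ms=3/2b +545.455ms=3/2b
3) 1090.909ms=3b +272.727ms=3/4b
4) 1363.636ms=15/4b +272.727ms=3/4b
5) 1636.364ms=9/2b +272.727ms=3/4b
6) 1909.091ms=21/4b +272.727ms=3/4b
Σ=6b of 6 (165bpm 3/4) — PASS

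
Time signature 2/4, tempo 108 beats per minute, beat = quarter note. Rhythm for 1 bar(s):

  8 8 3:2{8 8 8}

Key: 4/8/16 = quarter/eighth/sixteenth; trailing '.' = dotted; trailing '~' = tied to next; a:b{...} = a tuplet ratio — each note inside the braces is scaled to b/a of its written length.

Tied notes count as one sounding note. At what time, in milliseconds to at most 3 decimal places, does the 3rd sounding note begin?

1. 0.0ms @ 0 + 277.778ms (1/2)
2. 277.778ms @ 1/2 + 277.778ms (1/2)
3. 555.556ms @ 1 + 185.185ms (1/3)
4. 740.741ms @ 4/3 + 185.185ms (1/3)
5. 925.926ms @ 5/3 + 185.185ms (1/3)

note 3 onset = 1b = 555.556ms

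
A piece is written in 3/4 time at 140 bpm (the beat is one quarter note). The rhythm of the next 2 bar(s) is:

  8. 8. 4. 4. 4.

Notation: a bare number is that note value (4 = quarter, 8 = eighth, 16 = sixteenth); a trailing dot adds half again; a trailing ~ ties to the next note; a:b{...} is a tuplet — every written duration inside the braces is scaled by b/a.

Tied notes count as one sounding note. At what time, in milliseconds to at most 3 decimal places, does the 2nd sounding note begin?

note 2 onset = 3/4b = 321.429ms

1. 0.0ms @ 0 + 321.429ms (3/4)
2. 321.429ms @ 3/4 + 321.429ms (3/4)
3. 642.857ms @ 3/2 + 642.857ms (3/2)
4. 1285.714ms @ 3 + 642.857ms (3/2)
5. 1928.571ms @ 9/2 + 642.857ms (3/2)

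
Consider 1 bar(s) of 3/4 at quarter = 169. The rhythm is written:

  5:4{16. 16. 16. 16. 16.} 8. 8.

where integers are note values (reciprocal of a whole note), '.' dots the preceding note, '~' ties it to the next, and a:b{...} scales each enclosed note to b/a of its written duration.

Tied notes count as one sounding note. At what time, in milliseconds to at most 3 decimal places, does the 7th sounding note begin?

1. 0.0ms @ 0 + 106.509ms (3/10)
2. 106.509ms @ 3/10 + 106.509ms (3/10)
3. 213.018ms @ 3/5 + 106.509ms (3/10)
4. 319.527ms @ 9/10 + 106.509ms (3/10)
5. 426.036ms @ 6/5 + 106.509ms (3/10)
6. 532.544ms @ 3/2 + 266.272ms (3/4)
7. 798.817ms @ 9/4 + 266.272ms (3/4)

note 7 onset = 9/4b = 798.817ms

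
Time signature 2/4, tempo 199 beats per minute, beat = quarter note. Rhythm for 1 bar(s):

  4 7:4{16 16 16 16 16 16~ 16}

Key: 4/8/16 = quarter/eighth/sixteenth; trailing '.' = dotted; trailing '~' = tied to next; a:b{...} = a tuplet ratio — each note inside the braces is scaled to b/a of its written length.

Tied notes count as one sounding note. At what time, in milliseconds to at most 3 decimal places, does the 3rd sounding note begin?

note 3 onset = 8/7b = 344.58ms

1. 0.0ms @ 0 + 301.508ms (1)
2. 301.508ms @ 1 + 43.073ms (1/7)
3. 344.58ms @ 8/7 + 43.073ms (1/7)
4. 387.653ms @ 9/7 + 43.073ms (1/7)
5. 430.725ms @ 10/7 + 43.073ms (1/7)
6. 473.798ms @ 11/7 + 43.073ms (1/7)
7. 516.87ms @ 12/7 + 86.145ms (2/7)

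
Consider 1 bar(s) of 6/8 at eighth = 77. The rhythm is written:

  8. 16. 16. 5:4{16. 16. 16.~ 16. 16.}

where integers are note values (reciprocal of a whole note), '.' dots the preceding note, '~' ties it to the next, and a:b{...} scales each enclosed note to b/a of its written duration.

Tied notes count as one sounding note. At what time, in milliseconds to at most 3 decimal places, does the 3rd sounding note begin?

1. 0.0ms @ 0 + 1168.831ms (3/2)
2. 1168.831ms @ 3/2 + 584.416ms (3/4)
3. 1753.247ms @ 9/4 + 584.416ms (3/4)
4. 2337.662ms @ 3 + 467.532ms (3/5)
5. 2805.195ms @ 18/5 + 467.532ms (3/5)
6. 3272.727ms @ 21/5 + 935.065ms (6/5)
7. 4207.792ms @ 27/5 + 467.532ms (3/5)

note 3 onset = 9/4b = 1753.247ms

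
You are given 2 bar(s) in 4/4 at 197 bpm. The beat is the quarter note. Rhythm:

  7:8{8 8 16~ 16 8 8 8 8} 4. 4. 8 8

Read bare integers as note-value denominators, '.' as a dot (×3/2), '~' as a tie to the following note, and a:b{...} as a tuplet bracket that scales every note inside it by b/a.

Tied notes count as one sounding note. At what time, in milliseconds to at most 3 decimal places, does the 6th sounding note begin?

note 6 onset = 20/7b = 870.196ms

1. 0.0ms @ 0 + 174.039ms (4/7)
2. 174.039ms @ 4/7 + 174.039ms (4/7)
3. 348.078ms @ 8/7 + 174.039ms (4/7)
4. 522.117ms @ 12/7 + 174.039ms (4/7)
5. 696.157ms @ 16/7 + 174.039ms (4/7)
6. 870.196ms @ 20/7 + 174.039ms (4/7)
7. 1044.235ms @ 24/7 + 174.039ms (4/7)
8. 1218.274ms @ 4 + 456.853ms (3/2)
9. 1675.127ms @ 11/2 + 456.853ms (3/2)
10. 2131.98ms @ 7 + 152.284ms (1/2)
11. 2284.264ms @ 15/2 + 152.284ms (1/2)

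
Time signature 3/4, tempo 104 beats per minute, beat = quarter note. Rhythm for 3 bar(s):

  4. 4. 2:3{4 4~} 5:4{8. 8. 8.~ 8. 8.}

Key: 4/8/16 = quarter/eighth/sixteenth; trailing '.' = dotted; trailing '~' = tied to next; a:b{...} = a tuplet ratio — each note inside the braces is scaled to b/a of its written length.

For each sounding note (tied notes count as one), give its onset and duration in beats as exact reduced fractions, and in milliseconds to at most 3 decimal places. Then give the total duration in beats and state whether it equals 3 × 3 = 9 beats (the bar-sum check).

1) 0.0ms=0b +865.385ms=3/2b
2) 865.385ms=3/2b +865.385ms=3/2b
3) 1730.769ms=3b +865.385ms=3/2b
4) 2596.154ms=9/2b +1211.538ms=21/10b
5) 3807.692ms=33/5b +346.154ms=3/5b
6) 4153.846ms=36/5b +692.308ms=6/5b
7) 4846.154ms=42/5b +346.154ms=3/5b
Σ=9b of 9 (104bpm 3/4) — PASS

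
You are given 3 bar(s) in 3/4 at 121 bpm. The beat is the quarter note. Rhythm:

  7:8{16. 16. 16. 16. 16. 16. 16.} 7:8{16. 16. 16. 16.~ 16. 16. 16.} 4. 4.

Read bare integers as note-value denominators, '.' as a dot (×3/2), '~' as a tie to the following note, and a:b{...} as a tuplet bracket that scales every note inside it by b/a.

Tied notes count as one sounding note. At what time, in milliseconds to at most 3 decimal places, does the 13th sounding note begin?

note 13 onset = 39/7b = 2762.692ms

1. 0.0ms @ 0 + 212.515ms (3/7)
2. 212.515ms @ 3/7 + 212.515ms (3/7)
3. 425.03ms @ 6/7 + 212.515ms (3/7)
4. 637.544ms @ 9/7 + 212.515ms (3/7)
5. 850.059ms @ 12/7 + 212.515ms (3/7)
6. 1062.574ms @ 15/7 + 212.515ms (3/7)
7. 1275.089ms @ 18/7 + 212.515ms (3/7)
8. 1487.603ms @ 3 + 212.515ms (3/7)
9. 1700.118ms @ 24/7 + 212.515ms (3/7)
10. 1912.633ms @ 27/7 + 212.515ms (3/7)
11. 2125.148ms @ 30/7 + 425.03ms (6/7)
12. 2550.177ms @ 36/7 + 212.515ms (3/7)
13. 2762.692ms @ 39/7 + 212.515ms (3/7)
14. 2975.207ms @ 6 + 743.802ms (3/2)
15. 3719.008ms @ 15/2 + 743.802ms (3/2)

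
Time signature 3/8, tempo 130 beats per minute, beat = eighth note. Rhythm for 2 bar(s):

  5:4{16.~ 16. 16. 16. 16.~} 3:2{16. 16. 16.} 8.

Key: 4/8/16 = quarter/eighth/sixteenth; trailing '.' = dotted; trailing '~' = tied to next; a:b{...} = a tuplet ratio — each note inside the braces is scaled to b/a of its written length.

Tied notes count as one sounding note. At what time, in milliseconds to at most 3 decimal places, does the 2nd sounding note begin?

note 2 onset = 6/5b = 553.846ms

1. 0.0ms @ 0 + 553.846ms (6/5)
2. 553.846ms @ 6/5 + 276.923ms (3/5)
3. 830.769ms @ 9/5 + 276.923ms (3/5)
4. 1107.692ms @ 12/5 + 507.692ms (11/10)
5. 1615.385ms @ 7/2 + 230.769ms (1/2)
6. 1846.154ms @ 4 + 230.769ms (1/2)
7. 2076.923ms @ 9/2 + 692.308ms (3/2)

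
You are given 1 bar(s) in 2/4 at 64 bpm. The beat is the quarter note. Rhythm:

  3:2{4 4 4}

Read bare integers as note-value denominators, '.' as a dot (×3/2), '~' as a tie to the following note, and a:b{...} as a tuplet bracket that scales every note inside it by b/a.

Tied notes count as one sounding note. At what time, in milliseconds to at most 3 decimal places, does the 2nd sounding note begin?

1. 0.0ms @ 0 + 625.0ms (2/3)
2. 625.0ms @ 2/3 + 625.0ms (2/3)
3. 1250.0ms @ 4/3 + 625.0ms (2/3)

note 2 onset = 2/3b = 625.0ms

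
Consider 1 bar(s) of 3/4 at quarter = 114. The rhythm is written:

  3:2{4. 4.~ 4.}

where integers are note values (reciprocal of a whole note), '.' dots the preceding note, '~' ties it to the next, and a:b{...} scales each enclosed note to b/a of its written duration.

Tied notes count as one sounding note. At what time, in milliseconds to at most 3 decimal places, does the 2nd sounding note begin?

1. 0.0ms @ 0 + 526.316ms (1)
2. 526.316ms @ 1 + 1052.632ms (2)

note 2 onset = 1b = 526.316ms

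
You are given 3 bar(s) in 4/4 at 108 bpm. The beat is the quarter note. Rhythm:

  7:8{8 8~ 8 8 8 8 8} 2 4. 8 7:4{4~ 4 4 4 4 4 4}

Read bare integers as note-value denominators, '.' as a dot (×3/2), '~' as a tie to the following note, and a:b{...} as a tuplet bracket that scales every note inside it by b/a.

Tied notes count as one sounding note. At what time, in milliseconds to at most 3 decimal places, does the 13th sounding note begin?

1. 0.0ms @ 0 + 317.46ms (4/7)
2. 317.46ms @ 4/7 + 634.921ms (8/7)
3. 952.381ms @ 12/7 + 317.46ms (4/7)
4. 1269.841ms @ 16/7 + 317.46ms (4/7)
5. 1587.302ms @ 20/7 + 317.46ms (4/7)
6. 1904.762ms @ 24/7 + 317.46ms (4/7)
7. 2222.222ms @ 4 + 1111.111ms (2)
8. 3333.333ms @ 6 + 833.333ms (3/2)
9. 4166.667ms @ 15/2 + 277.778ms (1/2)
10. 4444.444ms @ 8 + 634.921ms (8/7)
11. 5079.365ms @ 64/7 + 317.46ms (4/7)
12. 5396.825ms @ 68/7 + 317.46ms (4/7)
13. 5714.286ms @ 72/7 + 317.46ms (4/7)
14. 6031.746ms @ 76/7 + 317.46ms (4/7)
15. 6349.206ms @ 80/7 + 317.46ms (4/7)

note 13 onset = 72/7b = 5714.286ms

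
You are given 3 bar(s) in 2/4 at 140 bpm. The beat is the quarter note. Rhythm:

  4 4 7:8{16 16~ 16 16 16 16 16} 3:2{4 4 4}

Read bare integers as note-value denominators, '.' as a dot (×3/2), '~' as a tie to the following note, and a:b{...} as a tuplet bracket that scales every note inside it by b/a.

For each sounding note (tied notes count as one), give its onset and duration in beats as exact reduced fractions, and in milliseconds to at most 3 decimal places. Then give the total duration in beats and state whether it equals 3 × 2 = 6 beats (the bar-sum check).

1) 0.0ms=0b +428.571ms=1b
2) 428.571ms=1b +428.571ms=1b
3) 857.143ms=2b +122.449ms=2/7b
4) 979.592ms=16/7b +244.898ms=4/7b
5) 1224.49ms=20/7b +122.449ms=2/7b
6) 1346.939ms=22/7b +122.449ms=2/7b
7) 1469.388ms=24/7b +122.449ms=2/7b
8) 1591.837ms=26/7b +122.449ms=2/7b
9) 1714.286ms=4b +285.714ms=2/3b
10) 2000.0ms=14/3b +285.714ms=2/3b
11) 2285.714ms=16/3b +285.714ms=2/3b
Σ=6b of 6 (140bpm 2/4) — PASS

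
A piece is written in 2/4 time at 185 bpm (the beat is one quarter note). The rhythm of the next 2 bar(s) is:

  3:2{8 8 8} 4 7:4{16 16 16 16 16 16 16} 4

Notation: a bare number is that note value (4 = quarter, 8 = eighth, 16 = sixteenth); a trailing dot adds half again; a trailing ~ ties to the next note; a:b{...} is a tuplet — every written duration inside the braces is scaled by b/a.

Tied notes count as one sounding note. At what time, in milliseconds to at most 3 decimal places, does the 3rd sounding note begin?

1. 0.0ms @ 0 + 108.108ms (1/3)
2. 108.108ms @ 1/3 + 108.108ms (1/3)
3. 216.216ms @ 2/3 + 108.108ms (1/3)
4. 324.324ms @ 1 + 324.324ms (1)
5. 648.649ms @ 2 + 46.332ms (1/7)
6. 694.981ms @ 15/7 + 46.332ms (1/7)
7. 741.313ms @ 16/7 + 46.332ms (1/7)
8. 787.645ms @ 17/7 + 46.332ms (1/7)
9. 833.977ms @ 18/7 + 46.332ms (1/7)
10. 880.309ms @ 19/7 + 46.332ms (1/7)
11. 926.641ms @ 20/7 + 46.332ms (1/7)
12. 972.973ms @ 3 + 324.324ms (1)

note 3 onset = 2/3b = 216.216ms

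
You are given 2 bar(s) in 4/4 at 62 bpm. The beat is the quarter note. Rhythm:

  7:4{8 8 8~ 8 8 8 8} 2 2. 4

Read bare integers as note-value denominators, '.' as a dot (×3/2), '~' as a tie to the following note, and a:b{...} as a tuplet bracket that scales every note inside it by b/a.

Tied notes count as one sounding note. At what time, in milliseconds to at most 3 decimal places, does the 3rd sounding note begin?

1. 0.0ms @ 0 + 276.498ms (2/7)
2. 276.498ms @ 2/7 + 276.498ms (2/7)
3. 552.995ms @ 4/7 + 552.995ms (4/7)
4. 1105.991ms @ 8/7 + 276.498ms (2/7)
5. 1382.488ms @ 10/7 + 276.498ms (2/7)
6. 1658.986ms @ 12/7 + 276.498ms (2/7)
7. 1935.484ms @ 2 + 1935.484ms (2)
8. 3870.968ms @ 4 + 2903.226ms (3)
9. 6774.194ms @ 7 + 967.742ms (1)

note 3 onset = 4/7b = 552.995ms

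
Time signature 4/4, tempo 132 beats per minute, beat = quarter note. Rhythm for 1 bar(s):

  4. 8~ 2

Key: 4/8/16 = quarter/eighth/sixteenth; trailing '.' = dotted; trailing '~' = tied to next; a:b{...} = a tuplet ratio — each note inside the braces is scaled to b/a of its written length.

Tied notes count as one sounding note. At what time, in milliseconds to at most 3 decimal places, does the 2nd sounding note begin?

1. 0.0ms @ 0 + 681.818ms (3/2)
2. 681.818ms @ 3/2 + 1136.364ms (5/2)

note 2 onset = 3/2b = 681.818ms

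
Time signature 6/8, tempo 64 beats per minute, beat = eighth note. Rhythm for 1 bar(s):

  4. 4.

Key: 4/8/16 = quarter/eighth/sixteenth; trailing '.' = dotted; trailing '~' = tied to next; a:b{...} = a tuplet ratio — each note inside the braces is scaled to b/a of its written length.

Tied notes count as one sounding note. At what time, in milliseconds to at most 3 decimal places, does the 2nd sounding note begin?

1. 0.0ms @ 0 + 2812.5ms (3)
2. 2812.5ms @ 3 + 2812.5ms (3)

note 2 onset = 3b = 2812.5ms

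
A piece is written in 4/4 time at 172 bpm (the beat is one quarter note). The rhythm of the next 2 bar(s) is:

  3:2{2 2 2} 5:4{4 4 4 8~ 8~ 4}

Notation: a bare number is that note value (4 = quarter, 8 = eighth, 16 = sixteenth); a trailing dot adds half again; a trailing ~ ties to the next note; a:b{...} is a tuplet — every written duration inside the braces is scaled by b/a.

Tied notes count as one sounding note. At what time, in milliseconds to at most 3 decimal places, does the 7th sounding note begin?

1. 0.0ms @ 0 + 465.116ms (4/3)
2. 465.116ms @ 4/3 + 465.116ms (4/3)
3. 930.233ms @ 8/3 + 465.116ms (4/3)
4. 1395.349ms @ 4 + 279.07ms (4/5)
5. 1674.419ms @ 24/5 + 279.07ms (4/5)
6. 1953.488ms @ 28/5 + 279.07ms (4/5)
7. 2232.558ms @ 32/5 + 558.14ms (8/5)

note 7 onset = 32/5b = 2232.558ms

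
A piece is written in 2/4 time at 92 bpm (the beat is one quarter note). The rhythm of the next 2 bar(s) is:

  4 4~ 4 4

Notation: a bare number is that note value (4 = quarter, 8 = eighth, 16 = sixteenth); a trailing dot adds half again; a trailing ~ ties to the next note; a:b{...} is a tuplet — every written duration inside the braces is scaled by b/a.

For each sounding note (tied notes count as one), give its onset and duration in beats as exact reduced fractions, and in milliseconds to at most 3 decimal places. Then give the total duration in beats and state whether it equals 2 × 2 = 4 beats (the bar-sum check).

1) 0.0ms=0b +652.174ms=1b
2) 652.174ms=1b +1304.348ms=2b
3) 1956.522ms=3b +652.174ms=1b
Σ=4b of 4 (92bpm 2/4) — PASS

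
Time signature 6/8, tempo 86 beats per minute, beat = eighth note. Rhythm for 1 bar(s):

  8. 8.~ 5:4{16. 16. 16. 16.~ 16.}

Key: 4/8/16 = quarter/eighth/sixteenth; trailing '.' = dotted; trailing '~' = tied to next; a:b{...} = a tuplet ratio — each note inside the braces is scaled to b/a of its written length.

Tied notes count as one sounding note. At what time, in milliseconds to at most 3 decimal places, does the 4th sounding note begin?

note 4 onset = 21/5b = 2930.233ms

1. 0.0ms @ 0 + 1046.512ms (3/2)
2. 1046.512ms @ 3/2 + 1465.116ms (21/10)
3. 2511.628ms @ 18/5 + 418.605ms (3/5)
4. 2930.233ms @ 21/5 + 418.605ms (3/5)
5. 3348.837ms @ 24/5 + 837.209ms (6/5)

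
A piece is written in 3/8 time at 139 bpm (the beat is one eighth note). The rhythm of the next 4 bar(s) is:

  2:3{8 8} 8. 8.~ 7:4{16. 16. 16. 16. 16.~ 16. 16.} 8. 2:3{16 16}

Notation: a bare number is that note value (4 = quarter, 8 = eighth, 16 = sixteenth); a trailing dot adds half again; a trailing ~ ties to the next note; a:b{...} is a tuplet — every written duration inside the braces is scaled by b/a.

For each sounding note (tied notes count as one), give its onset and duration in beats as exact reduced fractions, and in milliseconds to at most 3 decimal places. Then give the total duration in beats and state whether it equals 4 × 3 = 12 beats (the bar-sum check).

1) 0.0ms=0b +647.482ms=3/2b
2) 647.482ms=3/2b +647.482ms=3/2b
3) 1294.964ms=3b +647.482ms=3/2b
4) 1942.446ms=9/2b +832.477ms=27/14b
5) 2774.923ms=45/7b +184.995ms=3/7b
6) 2959.918ms=48/7b +184.995ms=3/7b
7) 3144.913ms=51/7b +184.995ms=3/7b
8) 3329.908ms=54/7b +369.99ms=6/7b
9) 3699.897ms=60/7b +184.995ms=3/7b
10) 3884.892ms=9b +647.482ms=3/2b
11) 4532.374ms=21/2b +323.741ms=3/4b
12) 4856.115ms=45/4b +323.741ms=3/4b
Σ=12b of 12 (139bpm 3/8) — PASS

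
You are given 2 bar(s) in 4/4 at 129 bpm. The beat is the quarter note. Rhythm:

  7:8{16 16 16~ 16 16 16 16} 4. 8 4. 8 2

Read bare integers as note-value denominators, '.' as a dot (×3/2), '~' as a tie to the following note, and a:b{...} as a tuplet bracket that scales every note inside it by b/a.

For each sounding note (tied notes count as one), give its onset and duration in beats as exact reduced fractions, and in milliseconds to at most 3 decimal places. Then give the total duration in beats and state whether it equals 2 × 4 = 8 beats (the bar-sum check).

1) 0.0ms=0b +132.89ms=2/7b
2) 132.89ms=2/7b +132.89ms=2/7b
3) 265.781ms=4/7b +265.781ms=4/7b
4) 531.561ms=8/7b +132.89ms=2/7b
5) 664.452ms=10/7b +132.89ms=2/7b
6) 797.342ms=12/7b +132.89ms=2/7b
7) 930.233ms=2b +697.674ms=3/2b
8) 1627.907ms=7/2b +232.558ms=1/2b
9) 1860.465ms=4b +697.674ms=3/2b
10) 2558.14ms=11/2b +232.558ms=1/2b
11) 2790.698ms=6b +930.233ms=2b
Σ=8b of 8 (129bpm 4/4) — PASS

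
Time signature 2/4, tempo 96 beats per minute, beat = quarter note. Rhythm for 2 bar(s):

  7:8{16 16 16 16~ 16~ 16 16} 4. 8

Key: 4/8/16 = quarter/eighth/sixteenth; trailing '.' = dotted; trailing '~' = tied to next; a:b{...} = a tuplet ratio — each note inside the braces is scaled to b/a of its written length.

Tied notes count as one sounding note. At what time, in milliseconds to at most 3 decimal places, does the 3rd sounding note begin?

1. 0.0ms @ 0 + 178.571ms (2/7)
2. 178.571ms @ 2/7 + 178.571ms (2/7)
3. 357.143ms @ 4/7 + 178.571ms (2/7)
4. 535.714ms @ 6/7 + 535.714ms (6/7)
5. 1071.429ms @ 12/7 + 178.571ms (2/7)
6. 1250.0ms @ 2 + 937.5ms (3/2)
7. 2187.5ms @ 7/2 + 312.5ms (1/2)

note 3 onset = 4/7b = 357.143ms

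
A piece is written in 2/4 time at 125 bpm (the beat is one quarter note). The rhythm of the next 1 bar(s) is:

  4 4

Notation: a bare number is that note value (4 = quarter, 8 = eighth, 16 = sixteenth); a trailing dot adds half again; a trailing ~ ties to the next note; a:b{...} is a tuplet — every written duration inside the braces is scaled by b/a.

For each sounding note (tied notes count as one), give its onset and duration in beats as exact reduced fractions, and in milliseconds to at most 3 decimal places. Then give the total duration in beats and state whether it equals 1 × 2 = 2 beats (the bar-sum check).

1) 0.0ms=0b +480.0ms=1b
2) 480.0ms=1b +480.0ms=1b
Σ=2b of 2 (125bpm 2/4) — PASS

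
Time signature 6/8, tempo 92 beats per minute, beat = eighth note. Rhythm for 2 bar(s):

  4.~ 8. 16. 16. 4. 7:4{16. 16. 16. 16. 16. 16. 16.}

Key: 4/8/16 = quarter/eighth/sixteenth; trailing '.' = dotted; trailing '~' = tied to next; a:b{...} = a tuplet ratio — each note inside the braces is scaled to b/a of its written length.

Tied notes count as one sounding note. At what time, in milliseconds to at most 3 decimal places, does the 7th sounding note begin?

note 7 onset = 69/7b = 6428.571ms

1. 0.0ms @ 0 + 2934.783ms (9/2)
2. 2934.783ms @ 9/2 + 489.13ms (3/4)
3. 3423.913ms @ 21/4 + 489.13ms (3/4)
4. 3913.043ms @ 6 + 1956.522ms (3)
5. 5869.565ms @ 9 + 279.503ms (3/7)
6. 6149.068ms @ 66/7 + 279.503ms (3/7)
7. 6428.571ms @ 69/7 + 279.503ms (3/7)
8. 6708.075ms @ 72/7 + 279.503ms (3/7)
9. 6987.578ms @ 75/7 + 279.503ms (3/7)
10. 7267.081ms @ 78/7 + 279.503ms (3/7)
11. 7546.584ms @ 81/7 + 279.503ms (3/7)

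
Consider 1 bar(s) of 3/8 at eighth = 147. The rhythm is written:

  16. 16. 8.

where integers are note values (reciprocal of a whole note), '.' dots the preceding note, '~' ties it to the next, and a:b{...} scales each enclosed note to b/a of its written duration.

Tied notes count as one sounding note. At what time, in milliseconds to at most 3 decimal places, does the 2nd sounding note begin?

note 2 onset = 3/4b = 306.122ms

1. 0.0ms @ 0 + 306.122ms (3/4)
2. 306.122ms @ 3/4 + 306.122ms (3/4)
3. 612.245ms @ 3/2 + 612.245ms (3/2)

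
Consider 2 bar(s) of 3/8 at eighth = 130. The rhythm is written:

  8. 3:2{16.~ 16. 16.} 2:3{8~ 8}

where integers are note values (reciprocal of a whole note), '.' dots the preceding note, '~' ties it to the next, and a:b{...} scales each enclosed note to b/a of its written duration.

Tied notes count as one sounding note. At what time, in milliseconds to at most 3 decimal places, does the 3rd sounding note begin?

note 3 onset = 5/2b = 1153.846ms

1. 0.0ms @ 0 + 692.308ms (3/2)
2. 692.308ms @ 3/2 + 461.538ms (1)
3. 1153.846ms @ 5/2 + 230.769ms (1/2)
4. 1384.615ms @ 3 + 1384.615ms (3)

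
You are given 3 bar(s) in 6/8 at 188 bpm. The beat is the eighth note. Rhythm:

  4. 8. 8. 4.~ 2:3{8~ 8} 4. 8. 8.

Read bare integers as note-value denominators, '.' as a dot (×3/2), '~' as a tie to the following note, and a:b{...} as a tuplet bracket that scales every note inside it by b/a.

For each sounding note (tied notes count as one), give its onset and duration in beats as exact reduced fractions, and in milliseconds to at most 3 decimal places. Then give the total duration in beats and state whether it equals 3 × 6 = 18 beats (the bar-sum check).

1) 0.0ms=0b +957.447ms=3b
2) 957.447ms=3b +478.723ms=3/2b
3) 1436.17ms=9/2b +478.723ms=3/2b
4) 1914.894ms=6b +1914.894ms=6b
5) 3829.787ms=12b +957.447ms=3b
6) 4787.234ms=15b +478.723ms=3/2b
7) 5265.957ms=33/2b +478.723ms=3/2b
Σ=18b of 18 (188bpm 6/8) — PASS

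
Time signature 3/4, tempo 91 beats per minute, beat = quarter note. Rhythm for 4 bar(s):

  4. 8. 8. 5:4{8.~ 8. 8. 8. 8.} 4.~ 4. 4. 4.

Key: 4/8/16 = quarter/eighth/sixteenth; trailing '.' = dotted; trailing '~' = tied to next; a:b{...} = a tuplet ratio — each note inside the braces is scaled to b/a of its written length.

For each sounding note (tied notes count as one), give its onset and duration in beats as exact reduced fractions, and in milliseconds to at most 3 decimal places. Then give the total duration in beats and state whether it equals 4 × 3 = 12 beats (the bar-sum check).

1) 0.0ms=0b +989.011ms=3/2b
2) 989.011ms=3/2b +494.505ms=3/4b
3) 1483.516ms=9/4b +494.505ms=3/4b
4) 1978.022ms=3b +791.209ms=6/5b
5) 2769.231ms=21/5b +395.604ms=3/5b
6) 3164.835ms=24/5b +395.604ms=3/5b
7) 3560.44ms=27/5b +395.604ms=3/5b
8) 3956.044ms=6b +1978.022ms=3b
9) 5934.066ms=9b +989.011ms=3/2b
10) 6923.077ms=21/2b +989.011ms=3/2b
Σ=12b of 12 (91bpm 3/4) — PASS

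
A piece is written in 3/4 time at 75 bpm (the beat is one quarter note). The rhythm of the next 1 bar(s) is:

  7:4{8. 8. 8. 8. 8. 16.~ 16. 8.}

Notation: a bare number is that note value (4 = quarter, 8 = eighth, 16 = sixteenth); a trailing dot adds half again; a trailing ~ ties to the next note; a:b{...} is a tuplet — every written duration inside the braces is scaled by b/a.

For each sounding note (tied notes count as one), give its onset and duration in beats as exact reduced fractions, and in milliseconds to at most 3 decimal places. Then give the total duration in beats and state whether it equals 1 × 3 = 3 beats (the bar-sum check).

1) 0.0ms=0b +342.857ms=3/7b
2) 342.857ms=3/7b +342.857ms=3/7b
3) 685.714ms=6/7b +342.857ms=3/7b
4) 1028.571ms=9/7b +342.857ms=3/7b
5) 1371.429ms=12/7b +342.857ms=3/7b
6) 1714.286ms=15/7b +342.857ms=3/7b
7) 2057.143ms=18/7b +342.857ms=3/7b
Σ=3b of 3 (75bpm 3/4) — PASS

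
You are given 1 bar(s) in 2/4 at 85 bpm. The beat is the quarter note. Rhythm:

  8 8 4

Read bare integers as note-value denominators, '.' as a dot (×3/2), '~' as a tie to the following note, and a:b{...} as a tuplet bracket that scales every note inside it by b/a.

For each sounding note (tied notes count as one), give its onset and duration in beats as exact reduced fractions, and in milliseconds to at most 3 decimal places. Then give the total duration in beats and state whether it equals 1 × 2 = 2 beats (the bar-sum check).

1) 0.0ms=0b +352.941ms=1/2b
2) 352.941ms=1/2b +352.941ms=1/2b
3) 705.882ms=1b +705.882ms=1b
Σ=2b of 2 (85bpm 2/4) — PASS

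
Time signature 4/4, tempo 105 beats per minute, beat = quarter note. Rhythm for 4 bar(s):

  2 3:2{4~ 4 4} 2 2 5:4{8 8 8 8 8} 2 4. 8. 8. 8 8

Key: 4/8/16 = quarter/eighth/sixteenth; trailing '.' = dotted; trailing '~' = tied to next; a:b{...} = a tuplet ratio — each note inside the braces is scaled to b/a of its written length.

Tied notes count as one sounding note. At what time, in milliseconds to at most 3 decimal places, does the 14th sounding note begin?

1. 0.0ms @ 0 + 1142.857ms (2)
2. 1142.857ms @ 2 + 761.905ms (4/3)
3. 1904.762ms @ 10/3 + 380.952ms (2/3)
4. 2285.714ms @ 4 + 1142.857ms (2)
5. 3428.571ms @ 6 + 1142.857ms (2)
6. 4571.429ms @ 8 + 228.571ms (2/5)
7. 4800.0ms @ 42/5 + 228.571ms (2/5)
8. 5028.571ms @ 44/5 + 228.571ms (2/5)
9. 5257.143ms @ 46/5 + 228.571ms (2/5)
10. 5485.714ms @ 48/5 + 228.571ms (2/5)
11. 5714.286ms @ 10 + 1142.857ms (2)
12. 6857.143ms @ 12 + 857.143ms (3/2)
13. 7714.286ms @ 27/2 + 428.571ms (3/4)
14. 8142.857ms @ 57/4 + 428.571ms (3/4)
15. 8571.429ms @ 15 + 285.714ms (1/2)
16. 8857.143ms @ 31/2 + 285.714ms (1/2)

note 14 onset = 57/4b = 8142.857ms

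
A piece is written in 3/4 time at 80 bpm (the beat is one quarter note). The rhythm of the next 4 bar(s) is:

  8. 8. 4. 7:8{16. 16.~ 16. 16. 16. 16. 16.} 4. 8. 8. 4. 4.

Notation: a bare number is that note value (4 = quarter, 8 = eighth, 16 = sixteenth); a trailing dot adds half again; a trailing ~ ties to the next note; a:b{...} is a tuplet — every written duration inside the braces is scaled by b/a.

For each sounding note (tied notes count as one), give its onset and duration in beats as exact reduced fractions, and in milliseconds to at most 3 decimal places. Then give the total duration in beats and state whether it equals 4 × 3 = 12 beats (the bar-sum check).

1) 0.0ms=0b +562.5ms=3/4b
2) 562.5ms=3/4b +562.5ms=3/4b
3) 1125.0ms=3/2b +1125.0ms=3/2b
4) 2250.0ms=3b +321.429ms=3/7b
5) 2571.429ms=24/7b +642.857ms=6/7b
6) 3214.286ms=30/7b +321.429ms=3/7b
7) 3535.714ms=33/7b +321.429ms=3/7b
8) 3857.143ms=36/7b +321.429ms=3/7b
9) 4178.571ms=39/7b +321.429ms=3/7b
10) 4500.0ms=6b +1125.0ms=3/2b
11) 5625.0ms=15/2b +562.5ms=3/4b
12) 6187.5ms=33/4b +562.5ms=3/4b
13) 6750.0ms=9b +1125.0ms=3/2b
14) 7875.0ms=21/2b +1125.0ms=3/2b
Σ=12b of 12 (80bpm 3/4) — PASS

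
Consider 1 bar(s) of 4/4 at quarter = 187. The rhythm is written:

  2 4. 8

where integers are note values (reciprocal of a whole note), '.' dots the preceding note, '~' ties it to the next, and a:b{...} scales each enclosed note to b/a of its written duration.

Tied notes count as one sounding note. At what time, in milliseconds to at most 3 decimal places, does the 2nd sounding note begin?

1. 0.0ms @ 0 + 641.711ms (2)
2. 641.711ms @ 2 + 481.283ms (3/2)
3. 1122.995ms @ 7/2 + 160.428ms (1/2)

note 2 onset = 2b = 641.711ms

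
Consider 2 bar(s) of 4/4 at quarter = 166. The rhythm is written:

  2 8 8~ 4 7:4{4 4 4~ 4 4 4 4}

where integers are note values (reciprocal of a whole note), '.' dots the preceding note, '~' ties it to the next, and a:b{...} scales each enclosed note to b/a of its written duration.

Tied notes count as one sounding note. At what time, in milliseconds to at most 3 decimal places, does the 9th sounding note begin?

note 9 onset = 52/7b = 2685.026ms

1. 0.0ms @ 0 + 722.892ms (2)
2. 722.892ms @ 2 + 180.723ms (1/2)
3. 903.614ms @ 5/2 + 542.169ms (3/2)
4. 1445.783ms @ 4 + 206.54ms (4/7)
5. 1652.324ms @ 32/7 + 206.54ms (4/7)
6. 1858.864ms @ 36/7 + 413.081ms (8/7)
7. 2271.945ms @ 44/7 + 206.54ms (4/7)
8. 2478.485ms @ 48/7 + 206.54ms (4/7)
9. 2685.026ms @ 52/7 + 206.54ms (4/7)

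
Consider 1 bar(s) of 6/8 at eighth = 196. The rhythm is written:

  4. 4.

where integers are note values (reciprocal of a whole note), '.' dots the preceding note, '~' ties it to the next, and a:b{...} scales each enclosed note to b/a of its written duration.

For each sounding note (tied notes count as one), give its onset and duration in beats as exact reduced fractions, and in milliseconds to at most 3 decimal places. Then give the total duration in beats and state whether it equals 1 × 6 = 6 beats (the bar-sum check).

1) 0.0ms=0b +918.367ms=3b
2) 918.367ms=3b +918.367ms=3b
Σ=6b of 6 (196bpm 6/8) — PASS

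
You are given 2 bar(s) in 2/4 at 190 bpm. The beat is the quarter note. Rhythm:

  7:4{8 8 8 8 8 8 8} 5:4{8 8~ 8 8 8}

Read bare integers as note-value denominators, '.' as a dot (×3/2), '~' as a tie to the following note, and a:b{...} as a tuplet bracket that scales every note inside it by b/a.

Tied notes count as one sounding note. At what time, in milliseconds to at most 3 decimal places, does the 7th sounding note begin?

1. 0.0ms @ 0 + 90.226ms (2/7)
2. 90.226ms @ 2/7 + 90.226ms (2/7)
3. 180.451ms @ 4/7 + 90.226ms (2/7)
4. 270.677ms @ 6/7 + 90.226ms (2/7)
5. 360.902ms @ 8/7 + 90.226ms (2/7)
6. 451.128ms @ 10/7 + 90.226ms (2/7)
7. 541.353ms @ 12/7 + 90.226ms (2/7)
8. 631.579ms @ 2 + 126.316ms (2/5)
9. 757.895ms @ 12/5 + 252.632ms (4/5)
10. 1010.526ms @ 16/5 + 126.316ms (2/5)
11. 1136.842ms @ 18/5 + 126.316ms (2/5)

note 7 onset = 12/7b = 541.353ms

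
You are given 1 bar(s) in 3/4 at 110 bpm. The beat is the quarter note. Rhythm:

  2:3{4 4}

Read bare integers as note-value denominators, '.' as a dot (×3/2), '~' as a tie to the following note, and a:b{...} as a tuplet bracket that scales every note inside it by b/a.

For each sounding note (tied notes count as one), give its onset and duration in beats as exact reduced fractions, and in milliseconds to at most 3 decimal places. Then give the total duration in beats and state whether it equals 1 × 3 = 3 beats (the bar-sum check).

1) 0.0ms=0b +818.182ms=3/2b
2) 818.182ms=3/2b +818.182ms=3/2b
Σ=3b of 3 (110bpm 3/4) — PASS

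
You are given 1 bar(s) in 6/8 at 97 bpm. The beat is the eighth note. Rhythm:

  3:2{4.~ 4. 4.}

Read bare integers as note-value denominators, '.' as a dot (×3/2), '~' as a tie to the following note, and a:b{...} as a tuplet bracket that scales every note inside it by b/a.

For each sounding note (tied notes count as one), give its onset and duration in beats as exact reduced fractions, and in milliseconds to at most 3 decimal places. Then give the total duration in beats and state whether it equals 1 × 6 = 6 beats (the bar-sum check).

1) 0.0ms=0b +2474.227ms=4b
2) 2474.227ms=4b +1237.113ms=2b
Σ=6b of 6 (97bpm 6/8) — PASS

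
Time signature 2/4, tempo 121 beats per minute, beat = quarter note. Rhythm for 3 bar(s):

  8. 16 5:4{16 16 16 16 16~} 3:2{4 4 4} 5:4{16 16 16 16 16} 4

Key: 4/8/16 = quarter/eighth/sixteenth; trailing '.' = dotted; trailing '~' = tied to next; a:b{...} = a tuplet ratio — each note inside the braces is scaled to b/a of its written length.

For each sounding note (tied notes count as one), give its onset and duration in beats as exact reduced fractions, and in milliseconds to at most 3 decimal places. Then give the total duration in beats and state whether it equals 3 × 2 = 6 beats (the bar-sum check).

1) 0.0ms=0b +371.901ms=3/4b
2) 371.901ms=3/4b +123.967ms=1/4b
3) 495.868ms=1b +99.174ms=1/5b
4) 595.041ms=6/5b +99.174ms=1/5b
5) 694.215ms=7/5b +99.174ms=1/5b
6) 793.388ms=8/5b +99.174ms=1/5b
7) 892.562ms=9/5b +429.752ms=13/15b
8) 1322.314ms=8/3b +330.579ms=2/3b
9) 1652.893ms=10/3b +330.579ms=2/3b
10) 1983.471ms=4b +99.174ms=1/5b
11) 2082.645ms=21/5b +99.174ms=1/5b
12) 2181.818ms=22/5b +99.174ms=1/5b
13) 2280.992ms=23/5b +99.174ms=1/5b
14) 2380.165ms=24/5b +99.174ms=1/5b
15) 2479.339ms=5b +495.868ms=1b
Σ=6b of 6 (121bpm 2/4) — PASS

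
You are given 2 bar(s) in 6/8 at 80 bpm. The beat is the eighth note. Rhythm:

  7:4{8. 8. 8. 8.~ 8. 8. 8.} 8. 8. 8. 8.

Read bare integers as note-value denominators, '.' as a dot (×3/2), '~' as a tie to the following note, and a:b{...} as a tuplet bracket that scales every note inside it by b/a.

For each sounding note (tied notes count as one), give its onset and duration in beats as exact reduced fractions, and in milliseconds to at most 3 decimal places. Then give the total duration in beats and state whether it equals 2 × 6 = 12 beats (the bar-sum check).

1) 0.0ms=0b +642.857ms=6/7b
2) 642.857ms=6/7b +642.857ms=6/7b
3) 1285.714ms=12/7b +642.857ms=6/7b
4) 1928.571ms=18/7b +1285.714ms=12/7b
5) 3214.286ms=30/7b +642.857ms=6/7b
6) 3857.143ms=36/7b +642.857ms=6/7b
7) 4500.0ms=6b +1125.0ms=3/2b
8) 5625.0ms=15/2b +1125.0ms=3/2b
9) 6750.0ms=9b +1125.0ms=3/2b
10) 7875.0ms=21/2b +1125.0ms=3/2b
Σ=12b of 12 (80bpm 6/8) — PASS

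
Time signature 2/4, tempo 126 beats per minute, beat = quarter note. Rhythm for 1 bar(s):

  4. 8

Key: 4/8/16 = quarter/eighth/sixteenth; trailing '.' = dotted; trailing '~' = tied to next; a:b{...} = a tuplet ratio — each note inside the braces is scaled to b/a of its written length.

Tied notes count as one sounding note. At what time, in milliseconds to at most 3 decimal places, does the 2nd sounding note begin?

note 2 onset = 3/2b = 714.286ms

1. 0.0ms @ 0 + 714.286ms (3/2)
2. 714.286ms @ 3/2 + 238.095ms (1/2)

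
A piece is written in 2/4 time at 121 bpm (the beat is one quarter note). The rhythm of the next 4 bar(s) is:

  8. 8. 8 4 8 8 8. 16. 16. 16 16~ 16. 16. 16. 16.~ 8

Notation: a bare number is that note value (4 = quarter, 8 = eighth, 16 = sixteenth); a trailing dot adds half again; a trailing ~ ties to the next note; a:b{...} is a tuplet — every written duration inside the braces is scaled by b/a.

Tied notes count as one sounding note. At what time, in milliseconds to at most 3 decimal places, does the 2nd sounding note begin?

1. 0.0ms @ 0 + 371.901ms (3/4)
2. 371.901ms @ 3/4 + 371.901ms (3/4)
3. 743.802ms @ 3/2 + 247.934ms (1/2)
4. 991.736ms @ 2 + 495.868ms (1)
5. 1487.603ms @ 3 + 247.934ms (1/2)
6. 1735.537ms @ 7/2 + 247.934ms (1/2)
7. 1983.471ms @ 4 + 371.901ms (3/4)
8. 2355.372ms @ 19/4 + 185.95ms (3/8)
9. 2541.322ms @ 41/8 + 185.95ms (3/8)
10. 2727.273ms @ 11/2 + 123.967ms (1/4)
11. 2851.24ms @ 23/4 + 309.917ms (5/8)
12. 3161.157ms @ 51/8 + 185.95ms (3/8)
13. 3347.107ms @ 27/4 + 185.95ms (3/8)
14. 3533.058ms @ 57/8 + 433.884ms (7/8)

note 2 onset = 3/4b = 371.901ms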